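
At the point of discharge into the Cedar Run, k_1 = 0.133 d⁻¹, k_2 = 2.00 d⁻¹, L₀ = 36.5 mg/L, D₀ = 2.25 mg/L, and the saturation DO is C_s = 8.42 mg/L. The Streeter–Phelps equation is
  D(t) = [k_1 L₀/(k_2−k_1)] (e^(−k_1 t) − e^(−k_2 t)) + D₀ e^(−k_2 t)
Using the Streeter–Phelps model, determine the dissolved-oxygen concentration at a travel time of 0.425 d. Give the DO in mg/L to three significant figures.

k_1 L₀/(k_2−k_1) = 0.133×36.5/(2.00−0.133) = 4.854/1.867 = 2.600 mg/L.
e^(−k_1 t) = e^(−0.133×0.4250) = 0.9450; e^(−k_2 t) = e^(−2.00×0.4250) = 0.4274.
D = 2.600 × (0.9450 − 0.4274) + 2.25 × 0.4274 = 1.346 + 0.9617 = 2.308 mg/L.
DO = C_s − D = 8.42 − 2.308 = 6.112 mg/L.

DO ≈ 6.11 mg/L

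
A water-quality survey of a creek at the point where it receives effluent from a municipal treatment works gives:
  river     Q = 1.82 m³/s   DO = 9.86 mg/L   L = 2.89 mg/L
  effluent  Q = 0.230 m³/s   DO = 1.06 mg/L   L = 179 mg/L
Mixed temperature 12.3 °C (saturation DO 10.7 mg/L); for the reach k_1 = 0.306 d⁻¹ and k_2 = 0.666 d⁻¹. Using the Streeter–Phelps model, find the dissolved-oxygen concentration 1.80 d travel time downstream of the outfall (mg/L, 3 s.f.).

DO ≈ 4.86 mg/L

Mixed DO = (1.82×9.86 + 0.230×1.06)/(1.82+0.230) = 18.19/2.050 = 8.873 mg/L.
Mixed L₀ = (1.82×2.89 + 0.230×179)/(2.050) = 46.43/2.050 = 22.65 mg/L.
Initial deficit D₀ = C_s − DO₀ = 10.7 − 8.873 = 1.827 mg/L.
D(1.80) = [0.306×22.65/(0.666−0.306)](e^(−0.306×1.80) − e^(−0.666×1.80)) + 1.827 e^(−0.666×1.80)
= 19.25 × (0.5765 − 0.3016) + 1.827 × 0.3016 = 5.844 mg/L.
DO = 10.7 − 5.844 = 4.856 mg/L.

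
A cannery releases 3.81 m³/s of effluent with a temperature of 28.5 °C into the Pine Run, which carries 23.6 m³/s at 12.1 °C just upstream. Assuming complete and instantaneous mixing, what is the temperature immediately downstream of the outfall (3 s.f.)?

14.4 °C

Flow-weighted mixing: C = (Q_r C_r + Q_w C_w)/(Q_r + Q_w)
= (23.6×12.1 + 3.81×28.5)/(23.6 + 3.81) = 394.1/27.41 = 14.38 °C.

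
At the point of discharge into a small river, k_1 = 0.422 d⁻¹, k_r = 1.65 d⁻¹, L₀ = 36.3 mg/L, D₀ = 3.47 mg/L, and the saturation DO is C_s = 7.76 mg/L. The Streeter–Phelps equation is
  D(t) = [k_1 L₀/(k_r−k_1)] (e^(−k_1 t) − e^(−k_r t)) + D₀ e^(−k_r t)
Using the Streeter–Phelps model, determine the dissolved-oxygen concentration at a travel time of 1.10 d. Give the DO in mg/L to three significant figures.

k_1 L₀/(k_r−k_1) = 0.422×36.3/(1.65−0.422) = 15.32/1.228 = 12.47 mg/L.
e^(−k_1 t) = e^(−0.422×1.100) = 0.6286; e^(−k_r t) = e^(−1.65×1.100) = 0.1628.
D = 12.47 × (0.6286 − 0.1628) + 3.47 × 0.1628 = 5.811 + 0.5650 = 6.376 mg/L.
DO = C_s − D = 7.76 − 6.376 = 1.384 mg/L.

DO ≈ 1.38 mg/L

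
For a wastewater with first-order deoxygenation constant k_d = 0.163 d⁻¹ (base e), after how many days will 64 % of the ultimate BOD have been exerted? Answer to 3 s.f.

t ≈ 6.27 d

y/L₀ = 1 − e^(−k_d t) = 0.64 ⇒ e^(−k_d t) = 0.360
t = −ln(0.360) / 0.163 = 1.022 / 0.163 = 6.268 d.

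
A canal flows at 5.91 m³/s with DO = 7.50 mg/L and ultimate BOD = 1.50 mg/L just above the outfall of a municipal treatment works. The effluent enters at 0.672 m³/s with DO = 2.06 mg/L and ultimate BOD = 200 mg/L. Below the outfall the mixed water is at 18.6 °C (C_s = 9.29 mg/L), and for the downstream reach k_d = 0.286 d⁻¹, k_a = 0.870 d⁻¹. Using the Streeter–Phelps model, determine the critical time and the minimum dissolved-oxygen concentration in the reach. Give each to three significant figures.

Mixed DO = (5.91×7.50 + 0.672×2.06)/(5.91+0.672) = 45.71/6.582 = 6.945 mg/L.
Mixed L₀ = (5.91×1.50 + 0.672×200)/(6.582) = 143.3/6.582 = 21.77 mg/L.
Initial deficit D₀ = C_s − DO₀ = 9.29 − 6.945 = 2.345 mg/L.
t_c = (1/0.5840) ln[(0.870/0.286)(1 − 2.345×0.5840/(0.286×21.77))] = 1.712 × ln(2.373) = 1.479 d.
D_c = (0.286/0.870) × 21.77 × e^(−0.286×1.479) = 0.3287 × 21.77 × 0.6550 = 4.687 mg/L.
Minimum DO = 9.29 − 4.687 = 4.603 mg/L.

t_c ≈ 1.48 d; minimum DO ≈ 4.60 mg/L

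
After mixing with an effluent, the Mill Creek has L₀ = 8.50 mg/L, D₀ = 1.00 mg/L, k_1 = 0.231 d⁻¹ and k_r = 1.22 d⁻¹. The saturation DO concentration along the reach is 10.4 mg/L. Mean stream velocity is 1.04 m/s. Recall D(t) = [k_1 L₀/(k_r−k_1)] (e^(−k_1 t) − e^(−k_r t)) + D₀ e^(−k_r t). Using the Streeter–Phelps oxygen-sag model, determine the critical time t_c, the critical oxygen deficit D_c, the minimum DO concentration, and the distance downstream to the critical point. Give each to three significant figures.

With k_r/k_1 = 5.281 and 1 − D₀(k_r−k_1)/(k_1 L₀) = 0.4963,
t_c = ln(5.281 × 0.4963) / (1.22 − 0.231) = ln(2.621) / 0.9890 = 0.9636/0.9890 = 0.9743 d.
D_c = (k_1/k_r) L₀ e^(−k_1 t_c) = (0.231/1.22) × 8.50 × e^(−0.231×0.9743) = 0.1893 × 8.50 × 0.7985 = 1.285 mg/L.
Minimum DO = C_s − D_c = 10.4 − 1.285 = 9.115 mg/L.
x_c = v t_c = 1.04 m/s × 0.9743 d × 86400 s/d = 87550 m ≈ 87.6 km.

t_c ≈ 0.974 d; D_c ≈ 1.29 mg/L; min DO ≈ 9.11 mg/L; x_c ≈ 87.6 km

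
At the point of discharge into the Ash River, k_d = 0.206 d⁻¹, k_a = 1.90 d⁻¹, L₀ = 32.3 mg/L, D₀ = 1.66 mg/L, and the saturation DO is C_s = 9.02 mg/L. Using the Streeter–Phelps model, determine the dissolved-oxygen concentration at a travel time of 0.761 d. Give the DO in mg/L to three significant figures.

DO ≈ 6.20 mg/L

k_d L₀/(k_a−k_d) = 0.206×32.3/(1.90−0.206) = 6.654/1.694 = 3.928 mg/L.
e^(−k_d t) = e^(−0.206×0.7610) = 0.8549; e^(−k_a t) = e^(−1.90×0.7610) = 0.2355.
D = 3.928 × (0.8549 − 0.2355) + 1.66 × 0.2355 = 2.433 + 0.3910 = 2.824 mg/L.
DO = C_s − D = 9.02 − 2.824 = 6.196 mg/L.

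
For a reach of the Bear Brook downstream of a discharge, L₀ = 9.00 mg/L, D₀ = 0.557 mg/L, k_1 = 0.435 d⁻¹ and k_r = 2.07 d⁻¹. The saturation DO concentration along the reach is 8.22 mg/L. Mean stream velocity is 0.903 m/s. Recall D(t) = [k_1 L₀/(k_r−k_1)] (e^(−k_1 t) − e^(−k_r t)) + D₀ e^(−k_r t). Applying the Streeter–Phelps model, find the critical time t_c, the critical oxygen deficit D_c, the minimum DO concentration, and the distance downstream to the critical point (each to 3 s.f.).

At the critical point dD/dt = 0, so k_1 L₀ e^(−k_1 t) = k_r D. Substituting D(t) from the Streeter–Phelps equation and solving for t gives
t_c = ln[(k_r/k_1)(1 − D₀(k_r−k_1)/(k_1 L₀))] / (k_r−k_1).
Here k_r−k_1 = 1.635 d⁻¹ and 1 − D₀(k_r−k_1)/(k_1 L₀) = 1 − 0.557×1.635/(0.435×9.00) = 0.7674, so
t_c = ln(4.759 × 0.7674) / 1.635 = 1.295 / 1.635 = 0.7922 d.
D_c = (k_1/k_r) L₀ e^(−k_1 t_c) = (0.435/2.07) × 9.00 × e^(−0.435×0.7922) = 0.2101 × 9.00 × 0.7085 = 1.340 mg/L.
Minimum DO = C_s − D_c = 8.22 − 1.340 = 6.880 mg/L.
x_c = v t_c = 0.903 m/s × 0.7922 d × 86400 s/d = 61800 m ≈ 61.8 km.

t_c ≈ 0.792 d; D_c ≈ 1.34 mg/L; min DO ≈ 6.88 mg/L; x_c ≈ 61.8 km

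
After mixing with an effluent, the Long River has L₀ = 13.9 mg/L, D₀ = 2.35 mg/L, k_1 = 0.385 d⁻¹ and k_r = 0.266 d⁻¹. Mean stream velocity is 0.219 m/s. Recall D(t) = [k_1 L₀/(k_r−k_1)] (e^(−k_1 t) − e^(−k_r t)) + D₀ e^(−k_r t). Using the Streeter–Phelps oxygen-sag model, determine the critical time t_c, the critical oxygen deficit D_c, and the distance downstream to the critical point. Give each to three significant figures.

t_c ≈ 2.68 d; D_c ≈ 7.17 mg/L; x_c ≈ 50.7 km

t_c = [1/(k_r−k_1)] ln[(k_r/k_1)(1 − D₀(k_r−k_1)/(k_1 L₀))]
= [1/(0.266−0.385)] ln[(0.266/0.385)(1 − 2.35×-0.1190/(0.385×13.9))]
= (1/-0.1190) ln[0.6909 × 1.052] = -8.403 × ln(0.7270) = -8.403 × -0.3188 = 2.679 d.
D_c = (k_1/k_r) L₀ e^(−k_1 t_c) = (0.385/0.266) × 13.9 × e^(−0.385×2.679) = 1.447 × 13.9 × 0.3565 = 7.172 mg/L.
x_c = v t_c = 0.219 m/s × 2.679 d × 86400 s/d = 50690 m ≈ 50.7 km.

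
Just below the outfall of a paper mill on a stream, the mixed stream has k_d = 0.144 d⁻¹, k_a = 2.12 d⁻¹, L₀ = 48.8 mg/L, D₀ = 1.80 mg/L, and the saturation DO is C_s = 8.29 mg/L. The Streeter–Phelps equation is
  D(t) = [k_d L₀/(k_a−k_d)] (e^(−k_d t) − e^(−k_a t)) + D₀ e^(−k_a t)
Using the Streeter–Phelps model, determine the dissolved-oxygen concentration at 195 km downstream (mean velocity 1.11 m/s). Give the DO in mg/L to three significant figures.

Travel time t = x/v = 195 km / (1.11 m/s) = 195000 m / 1.11 m/s = 175700 s = 2.033 d.
k_d L₀/(k_a−k_d) = 0.144×48.8/(2.12−0.144) = 7.027/1.976 = 3.556 mg/L.
e^(−k_d t) = e^(−0.144×2.033) = 0.7462; e^(−k_a t) = e^(−2.12×2.033) = 0.01343.
D = 3.556 × (0.7462 − 0.01343) + 1.80 × 0.01343 = 2.606 + 0.02417 = 2.630 mg/L.
DO = C_s − D = 8.29 − 2.630 = 5.660 mg/L.

DO ≈ 5.66 mg/L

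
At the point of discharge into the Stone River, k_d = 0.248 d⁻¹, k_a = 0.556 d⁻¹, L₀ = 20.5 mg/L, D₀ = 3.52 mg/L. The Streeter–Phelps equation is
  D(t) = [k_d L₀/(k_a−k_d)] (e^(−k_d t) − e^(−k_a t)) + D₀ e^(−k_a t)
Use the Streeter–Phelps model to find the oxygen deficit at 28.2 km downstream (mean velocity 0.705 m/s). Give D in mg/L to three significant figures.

D ≈ 4.68 mg/L

Travel time t = x/v = 28.2 km / (0.705 m/s) = 28200 m / 0.705 m/s = 40000 s = 0.4630 d.
k_d L₀/(k_a−k_d) = 0.248×20.5/(0.556−0.248) = 5.084/0.3080 = 16.51 mg/L.
e^(−k_d t) = e^(−0.248×0.4630) = 0.8915; e^(−k_a t) = e^(−0.556×0.4630) = 0.7731.
D = 16.51 × (0.8915 − 0.7731) + 3.52 × 0.7731 = 1.956 + 2.721 = 4.677 mg/L.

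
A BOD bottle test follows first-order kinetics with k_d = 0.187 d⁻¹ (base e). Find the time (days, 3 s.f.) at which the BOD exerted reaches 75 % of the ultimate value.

t ≈ 7.41 d

y/L₀ = 1 − e^(−k_d t) = 0.75 ⇒ e^(−k_d t) = 0.250
t = −ln(0.250) / 0.187 = 1.386 / 0.187 = 7.413 d.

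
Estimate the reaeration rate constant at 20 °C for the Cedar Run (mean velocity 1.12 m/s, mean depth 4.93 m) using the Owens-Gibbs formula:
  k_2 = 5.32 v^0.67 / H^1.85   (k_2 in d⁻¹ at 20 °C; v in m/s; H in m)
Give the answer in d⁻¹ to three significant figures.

k_2 = 5.32 × 1.12^0.67 / 4.93^1.85 = 5.32 × 1.079 / 19.13 = 0.3000 d⁻¹.

k_2 ≈ 0.300 d⁻¹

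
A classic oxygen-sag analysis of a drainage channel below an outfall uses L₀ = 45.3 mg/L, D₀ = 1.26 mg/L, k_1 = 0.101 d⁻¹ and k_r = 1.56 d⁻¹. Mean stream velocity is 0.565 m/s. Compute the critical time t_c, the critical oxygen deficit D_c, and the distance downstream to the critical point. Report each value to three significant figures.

t_c = [1/(k_r−k_1)] ln[(k_r/k_1)(1 − D₀(k_r−k_1)/(k_1 L₀))]
= [1/(1.56−0.101)] ln[(1.56/0.101)(1 − 1.26×1.459/(0.101×45.3))]
= (1/1.459) ln[15.45 × 0.5982] = 0.6854 × ln(9.240) = 0.6854 × 2.223 = 1.524 d.
D_c = (k_1/k_r) L₀ e^(−k_1 t_c) = (0.101/1.56) × 45.3 × e^(−0.101×1.524) = 0.06474 × 45.3 × 0.8573 = 2.514 mg/L.
x_c = v t_c = 0.565 m/s × 1.524 d × 86400 s/d = 74390 m ≈ 74.4 km.

t_c ≈ 1.52 d; D_c ≈ 2.51 mg/L; x_c ≈ 74.4 km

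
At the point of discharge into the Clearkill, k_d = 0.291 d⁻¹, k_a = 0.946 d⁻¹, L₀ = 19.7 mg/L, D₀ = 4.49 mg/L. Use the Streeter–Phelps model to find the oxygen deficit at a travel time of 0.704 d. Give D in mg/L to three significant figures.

k_d L₀/(k_a−k_d) = 0.291×19.7/(0.946−0.291) = 5.733/0.6550 = 8.752 mg/L.
e^(−k_d t) = e^(−0.291×0.7040) = 0.8148; e^(−k_a t) = e^(−0.946×0.7040) = 0.5138.
D = 8.752 × (0.8148 − 0.5138) + 4.49 × 0.5138 = 2.634 + 2.307 = 4.941 mg/L.

D ≈ 4.94 mg/L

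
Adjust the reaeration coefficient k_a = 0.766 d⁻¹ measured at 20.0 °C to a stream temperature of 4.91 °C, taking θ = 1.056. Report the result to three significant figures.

k_a(T₂) = k_a(T₁) · θ^(T₂−T₁) = 0.766 × 1.056^(4.91−20.0)
= 0.766 × 1.056^-15.1 = 0.766 × 0.4395 = 0.3366 d⁻¹.

k_a ≈ 0.337 d⁻¹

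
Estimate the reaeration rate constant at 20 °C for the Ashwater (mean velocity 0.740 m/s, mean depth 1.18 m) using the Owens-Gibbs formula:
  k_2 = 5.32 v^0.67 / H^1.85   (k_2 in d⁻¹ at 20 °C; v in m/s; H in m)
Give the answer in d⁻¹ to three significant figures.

k_2 = 5.32 × 0.740^0.67 / 1.18^1.85 = 5.32 × 0.8173 / 1.358 = 3.201 d⁻¹.

k_2 ≈ 3.20 d⁻¹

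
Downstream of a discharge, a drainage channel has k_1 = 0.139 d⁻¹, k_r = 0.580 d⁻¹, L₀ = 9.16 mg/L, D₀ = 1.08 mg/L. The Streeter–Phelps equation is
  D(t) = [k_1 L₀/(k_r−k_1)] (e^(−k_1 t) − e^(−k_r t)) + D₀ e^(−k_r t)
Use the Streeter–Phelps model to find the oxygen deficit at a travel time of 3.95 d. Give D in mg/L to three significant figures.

k_1 L₀/(k_r−k_1) = 0.139×9.16/(0.580−0.139) = 1.273/0.4410 = 2.887 mg/L.
e^(−k_1 t) = e^(−0.139×3.950) = 0.5775; e^(−k_r t) = e^(−0.580×3.950) = 0.1012.
D = 2.887 × (0.5775 − 0.1012) + 1.08 × 0.1012 = 1.375 + 0.1093 = 1.485 mg/L.

D ≈ 1.48 mg/L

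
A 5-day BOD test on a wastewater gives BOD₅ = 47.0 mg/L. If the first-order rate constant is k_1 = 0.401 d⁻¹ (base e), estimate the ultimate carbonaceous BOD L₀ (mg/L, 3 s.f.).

BOD₅ = L₀(1 − e^(−5k_1)) ⇒ L₀ = BOD₅ / (1 − e^(−5×0.401))
= 47.0 / (1 − 0.1347) = 47.0 / 0.8653 = 54.31 mg/L.

L₀ ≈ 54.3 mg/L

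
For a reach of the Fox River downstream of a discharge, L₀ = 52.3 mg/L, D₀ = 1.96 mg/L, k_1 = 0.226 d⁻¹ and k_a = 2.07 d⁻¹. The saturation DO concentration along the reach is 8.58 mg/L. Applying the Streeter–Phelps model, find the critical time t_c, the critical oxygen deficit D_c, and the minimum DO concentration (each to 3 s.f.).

t_c ≈ 1.00 d; D_c ≈ 4.55 mg/L; min DO ≈ 4.03 mg/L

At the critical point dD/dt = 0, so k_1 L₀ e^(−k_1 t) = k_a D. Substituting D(t) from the Streeter–Phelps equation and solving for t gives
t_c = ln[(k_a/k_1)(1 − D₀(k_a−k_1)/(k_1 L₀))] / (k_a−k_1).
Here k_a−k_1 = 1.844 d⁻¹ and 1 − D₀(k_a−k_1)/(k_1 L₀) = 1 − 1.96×1.844/(0.226×52.3) = 0.6942, so
t_c = ln(9.159 × 0.6942) / 1.844 = 1.850 / 1.844 = 1.003 d.
D_c = (k_1/k_a) L₀ e^(−k_1 t_c) = (0.226/2.07) × 52.3 × e^(−0.226×1.003) = 0.1092 × 52.3 × 0.7972 = 4.552 mg/L.
Minimum DO = C_s − D_c = 8.58 − 4.552 = 4.028 mg/L.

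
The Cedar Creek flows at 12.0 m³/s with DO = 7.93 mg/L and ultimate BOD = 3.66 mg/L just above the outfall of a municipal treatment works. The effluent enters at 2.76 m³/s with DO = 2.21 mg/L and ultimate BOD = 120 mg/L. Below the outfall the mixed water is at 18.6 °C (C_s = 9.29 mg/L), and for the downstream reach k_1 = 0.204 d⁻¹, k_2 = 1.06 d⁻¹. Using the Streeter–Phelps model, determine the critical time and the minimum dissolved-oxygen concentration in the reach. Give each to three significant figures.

t_c ≈ 1.33 d; minimum DO ≈ 5.56 mg/L

Mixed DO = (12.0×7.93 + 2.76×2.21)/(12.0+2.76) = 101.3/14.76 = 6.860 mg/L.
Mixed L₀ = (12.0×3.66 + 2.76×120)/(14.76) = 375.1/14.76 = 25.41 mg/L.
Initial deficit D₀ = C_s − DO₀ = 9.29 − 6.860 = 2.430 mg/L.
t_c = (1/0.8560) ln[(1.06/0.204)(1 − 2.430×0.8560/(0.204×25.41))] = 1.168 × ln(3.112) = 1.326 d.
D_c = (0.204/1.06) × 25.41 × e^(−0.204×1.326) = 0.1925 × 25.41 × 0.7630 = 3.732 mg/L.
Minimum DO = 9.29 − 3.732 = 5.558 mg/L.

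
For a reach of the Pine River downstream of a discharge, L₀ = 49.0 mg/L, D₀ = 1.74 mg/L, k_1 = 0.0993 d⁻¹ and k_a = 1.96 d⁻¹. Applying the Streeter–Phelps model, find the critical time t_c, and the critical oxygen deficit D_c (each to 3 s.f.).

t_c ≈ 1.01 d; D_c ≈ 2.24 mg/L

At the critical point dD/dt = 0, so k_1 L₀ e^(−k_1 t) = k_a D. Substituting D(t) from the Streeter–Phelps equation and solving for t gives
t_c = ln[(k_a/k_1)(1 − D₀(k_a−k_1)/(k_1 L₀))] / (k_a−k_1).
Here k_a−k_1 = 1.861 d⁻¹ and 1 − D₀(k_a−k_1)/(k_1 L₀) = 1 − 1.74×1.861/(0.0993×49.0) = 0.3346, so
t_c = ln(19.74 × 0.3346) / 1.861 = 1.888 / 1.861 = 1.015 d.
D_c = (k_1/k_a) L₀ e^(−k_1 t_c) = (0.0993/1.96) × 49.0 × e^(−0.0993×1.015) = 0.05066 × 49.0 × 0.9042 = 2.245 mg/L.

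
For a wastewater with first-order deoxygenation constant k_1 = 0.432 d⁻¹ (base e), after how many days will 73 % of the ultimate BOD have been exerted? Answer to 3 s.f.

t ≈ 3.03 d

y/L₀ = 1 − e^(−k_1 t) = 0.73 ⇒ e^(−k_1 t) = 0.270
t = −ln(0.270) / 0.432 = 1.309 / 0.432 = 3.031 d.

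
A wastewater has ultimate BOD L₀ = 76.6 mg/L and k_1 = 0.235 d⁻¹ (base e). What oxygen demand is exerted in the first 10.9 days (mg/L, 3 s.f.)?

y_t = L₀(1 − e^(−k_1 t)) = 76.6 × (1 − e^(−0.235×10.9))
= 76.6 × (1 − 0.07719) = 76.6 × 0.9228 = 70.69 mg/L.

y ≈ 70.7 mg/L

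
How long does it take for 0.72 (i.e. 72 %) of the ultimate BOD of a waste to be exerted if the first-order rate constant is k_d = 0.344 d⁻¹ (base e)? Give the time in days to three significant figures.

t ≈ 3.70 d

y/L₀ = 1 − e^(−k_d t) = 0.72 ⇒ e^(−k_d t) = 0.280
t = −ln(0.280) / 0.344 = 1.273 / 0.344 = 3.700 d.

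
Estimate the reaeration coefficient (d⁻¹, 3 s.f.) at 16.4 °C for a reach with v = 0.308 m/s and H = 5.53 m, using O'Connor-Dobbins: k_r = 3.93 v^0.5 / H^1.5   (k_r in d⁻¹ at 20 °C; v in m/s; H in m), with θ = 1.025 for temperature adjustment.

k_r ≈ 0.153 d⁻¹

k_r(20) = 3.93 × 0.308^0.5 / 5.53^1.5 = 3.93 × 0.5550 / 13.00 = 0.1677 d⁻¹.
k_r(16.4) = 0.1677 × 1.025^(16.4−20) = 0.1677 × 0.9149 = 0.1535 d⁻¹.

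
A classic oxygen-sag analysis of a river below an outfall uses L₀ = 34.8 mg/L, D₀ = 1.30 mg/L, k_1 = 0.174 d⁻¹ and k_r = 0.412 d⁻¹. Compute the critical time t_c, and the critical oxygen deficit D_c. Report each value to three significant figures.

t_c ≈ 3.40 d; D_c ≈ 8.13 mg/L

At the critical point dD/dt = 0, so k_1 L₀ e^(−k_1 t) = k_r D. Substituting D(t) from the Streeter–Phelps equation and solving for t gives
t_c = ln[(k_r/k_1)(1 − D₀(k_r−k_1)/(k_1 L₀))] / (k_r−k_1).
Here k_r−k_1 = 0.2380 d⁻¹ and 1 − D₀(k_r−k_1)/(k_1 L₀) = 1 − 1.30×0.2380/(0.174×34.8) = 0.9489, so
t_c = ln(2.368 × 0.9489) / 0.2380 = 0.8095 / 0.2380 = 3.401 d.
D_c = (k_1/k_r) L₀ e^(−k_1 t_c) = (0.174/0.412) × 34.8 × e^(−0.174×3.401) = 0.4223 × 34.8 × 0.5533 = 8.132 mg/L.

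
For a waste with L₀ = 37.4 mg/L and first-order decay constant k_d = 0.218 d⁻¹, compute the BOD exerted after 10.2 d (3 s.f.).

y_t = L₀(1 − e^(−k_d t)) = 37.4 × (1 − e^(−0.218×10.2))
= 37.4 × (1 − 0.1082) = 37.4 × 0.8918 = 33.35 mg/L.

y ≈ 33.4 mg/L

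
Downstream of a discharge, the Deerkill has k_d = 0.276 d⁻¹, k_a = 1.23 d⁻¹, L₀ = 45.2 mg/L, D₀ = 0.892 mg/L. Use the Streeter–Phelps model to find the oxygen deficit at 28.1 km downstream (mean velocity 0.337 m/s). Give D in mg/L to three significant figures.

Travel time t = x/v = 28.1 km / (0.337 m/s) = 28100 m / 0.337 m/s = 83380 s = 0.9651 d.
k_d L₀/(k_a−k_d) = 0.276×45.2/(1.23−0.276) = 12.48/0.9540 = 13.08 mg/L.
e^(−k_d t) = e^(−0.276×0.9651) = 0.7662; e^(−k_a t) = e^(−1.23×0.9651) = 0.3051.
D = 13.08 × (0.7662 − 0.3051) + 0.892 × 0.3051 = 6.029 + 0.2722 = 6.301 mg/L.

D ≈ 6.30 mg/L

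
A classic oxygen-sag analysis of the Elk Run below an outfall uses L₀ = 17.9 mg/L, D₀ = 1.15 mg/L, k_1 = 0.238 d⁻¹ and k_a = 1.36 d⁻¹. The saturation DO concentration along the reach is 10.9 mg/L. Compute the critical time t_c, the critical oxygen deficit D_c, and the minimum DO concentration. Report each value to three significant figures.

t_c ≈ 1.23 d; D_c ≈ 2.34 mg/L; min DO ≈ 8.56 mg/L

t_c = [1/(k_a−k_1)] ln[(k_a/k_1)(1 − D₀(k_a−k_1)/(k_1 L₀))]
= [1/(1.36−0.238)] ln[(1.36/0.238)(1 − 1.15×1.122/(0.238×17.9))]
= (1/1.122) ln[5.714 × 0.6971] = 0.8913 × ln(3.984) = 0.8913 × 1.382 = 1.232 d.
L(t_c) = L₀ e^(−k_1 t_c) = 17.9 × 0.7459 = 13.35 mg/L, and at the critical point k_a D_c = k_1 L, so D_c = (0.238/1.36) × 13.35 = 2.336 mg/L.
Minimum DO = C_s − D_c = 10.9 − 2.336 = 8.564 mg/L.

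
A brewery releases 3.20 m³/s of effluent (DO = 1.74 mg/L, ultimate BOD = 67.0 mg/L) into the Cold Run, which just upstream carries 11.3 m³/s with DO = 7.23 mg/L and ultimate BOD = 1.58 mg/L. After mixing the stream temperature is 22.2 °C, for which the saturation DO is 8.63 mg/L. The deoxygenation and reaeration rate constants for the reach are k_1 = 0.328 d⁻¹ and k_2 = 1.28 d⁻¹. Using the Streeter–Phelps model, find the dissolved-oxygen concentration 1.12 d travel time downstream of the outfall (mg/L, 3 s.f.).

DO ≈ 5.50 mg/L

Mixed DO = (11.3×7.23 + 3.20×1.74)/(11.3+3.20) = 87.27/14.50 = 6.018 mg/L.
Mixed L₀ = (11.3×1.58 + 3.20×67.0)/(14.50) = 232.3/14.50 = 16.02 mg/L.
Initial deficit D₀ = C_s − DO₀ = 8.63 − 6.018 = 2.612 mg/L.
D(1.12) = [0.328×16.02/(1.28−0.328)](e^(−0.328×1.12) − e^(−1.28×1.12)) + 2.612 e^(−1.28×1.12)
= 5.519 × (0.6926 − 0.2384) + 2.612 × 0.2384 = 3.129 mg/L.
DO = 8.63 − 3.129 = 5.501 mg/L.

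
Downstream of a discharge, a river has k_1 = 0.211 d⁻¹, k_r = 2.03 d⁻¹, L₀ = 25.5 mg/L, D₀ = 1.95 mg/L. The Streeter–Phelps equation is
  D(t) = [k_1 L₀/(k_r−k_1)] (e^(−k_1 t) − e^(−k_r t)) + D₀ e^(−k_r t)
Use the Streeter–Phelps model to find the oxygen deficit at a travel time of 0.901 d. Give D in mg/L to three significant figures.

k_1 L₀/(k_r−k_1) = 0.211×25.5/(2.03−0.211) = 5.380/1.819 = 2.958 mg/L.
e^(−k_1 t) = e^(−0.211×0.9010) = 0.8269; e^(−k_r t) = e^(−2.03×0.9010) = 0.1606.
D = 2.958 × (0.8269 − 0.1606) + 1.95 × 0.1606 = 1.971 + 0.3131 = 2.284 mg/L.

D ≈ 2.28 mg/L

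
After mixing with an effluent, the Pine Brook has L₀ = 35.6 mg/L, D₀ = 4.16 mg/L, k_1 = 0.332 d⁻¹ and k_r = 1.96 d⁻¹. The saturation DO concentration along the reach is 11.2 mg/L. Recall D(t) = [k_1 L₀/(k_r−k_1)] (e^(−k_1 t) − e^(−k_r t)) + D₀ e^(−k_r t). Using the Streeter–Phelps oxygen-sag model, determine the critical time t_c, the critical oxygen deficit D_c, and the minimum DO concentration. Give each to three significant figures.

t_c ≈ 0.568 d; D_c ≈ 4.99 mg/L; min DO ≈ 6.21 mg/L

With k_r/k_1 = 5.904 and 1 − D₀(k_r−k_1)/(k_1 L₀) = 0.4270,
t_c = ln(5.904 × 0.4270) / (1.96 − 0.332) = ln(2.521) / 1.628 = 0.9246/1.628 = 0.5679 d.
L(t_c) = L₀ e^(−k_1 t_c) = 35.6 × 0.8282 = 29.48 mg/L, and at the critical point k_r D_c = k_1 L, so D_c = (0.332/1.96) × 29.48 = 4.994 mg/L.
Minimum DO = C_s − D_c = 11.2 − 4.994 = 6.206 mg/L.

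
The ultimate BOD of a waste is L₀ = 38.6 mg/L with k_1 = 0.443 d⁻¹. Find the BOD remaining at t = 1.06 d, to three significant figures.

L ≈ 24.1 mg/L

L_t = L₀ e^(−k_1 t) = 38.6 × e^(−0.443×1.06) = 38.6 × 0.6253 = 24.14 mg/L.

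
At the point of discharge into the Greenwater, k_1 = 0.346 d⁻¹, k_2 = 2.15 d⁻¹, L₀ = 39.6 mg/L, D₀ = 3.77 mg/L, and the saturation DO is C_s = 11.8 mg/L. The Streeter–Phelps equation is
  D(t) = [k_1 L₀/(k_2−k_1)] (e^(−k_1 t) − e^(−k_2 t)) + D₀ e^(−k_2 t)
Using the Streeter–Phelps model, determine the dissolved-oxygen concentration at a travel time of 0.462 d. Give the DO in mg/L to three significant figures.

DO ≈ 6.74 mg/L

k_1 L₀/(k_2−k_1) = 0.346×39.6/(2.15−0.346) = 13.70/1.804 = 7.595 mg/L.
e^(−k_1 t) = e^(−0.346×0.4620) = 0.8523; e^(−k_2 t) = e^(−2.15×0.4620) = 0.3704.
D = 7.595 × (0.8523 − 0.3704) + 3.77 × 0.3704 = 3.660 + 1.396 = 5.056 mg/L.
DO = C_s − D = 11.8 − 5.056 = 6.744 mg/L.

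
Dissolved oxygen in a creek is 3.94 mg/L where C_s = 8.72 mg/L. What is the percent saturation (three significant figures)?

% saturation = C/C_s × 100 = 3.94/8.72 × 100 = 45.2 %.

45.2 % saturation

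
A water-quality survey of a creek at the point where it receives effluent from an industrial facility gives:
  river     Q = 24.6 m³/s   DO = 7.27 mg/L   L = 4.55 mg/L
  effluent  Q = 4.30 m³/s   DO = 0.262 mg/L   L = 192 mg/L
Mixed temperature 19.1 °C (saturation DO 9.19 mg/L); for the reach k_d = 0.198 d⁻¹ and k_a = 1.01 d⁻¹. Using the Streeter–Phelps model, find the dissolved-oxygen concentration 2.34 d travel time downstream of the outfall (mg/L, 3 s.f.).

DO ≈ 4.68 mg/L

Mixed DO = (24.6×7.27 + 4.30×0.262)/(24.6+4.30) = 180.0/28.90 = 6.227 mg/L.
Mixed L₀ = (24.6×4.55 + 4.30×192)/(28.90) = 937.5/28.90 = 32.44 mg/L.
Initial deficit D₀ = C_s − DO₀ = 9.19 − 6.227 = 2.963 mg/L.
D(2.34) = [0.198×32.44/(1.01−0.198)](e^(−0.198×2.34) − e^(−1.01×2.34)) + 2.963 e^(−1.01×2.34)
= 7.910 × (0.6292 − 0.09410) + 2.963 × 0.09410 = 4.512 mg/L.
DO = 9.19 − 4.512 = 4.678 mg/L.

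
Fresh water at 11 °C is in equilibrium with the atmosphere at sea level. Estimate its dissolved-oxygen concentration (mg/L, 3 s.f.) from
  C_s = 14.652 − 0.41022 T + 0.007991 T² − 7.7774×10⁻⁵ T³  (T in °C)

C_s = 14.652 − 0.41022×11 + 0.007991×11² − 7.7774×10⁻⁵×11³ = 11.00 mg/L.

C_s ≈ 11.0 mg/L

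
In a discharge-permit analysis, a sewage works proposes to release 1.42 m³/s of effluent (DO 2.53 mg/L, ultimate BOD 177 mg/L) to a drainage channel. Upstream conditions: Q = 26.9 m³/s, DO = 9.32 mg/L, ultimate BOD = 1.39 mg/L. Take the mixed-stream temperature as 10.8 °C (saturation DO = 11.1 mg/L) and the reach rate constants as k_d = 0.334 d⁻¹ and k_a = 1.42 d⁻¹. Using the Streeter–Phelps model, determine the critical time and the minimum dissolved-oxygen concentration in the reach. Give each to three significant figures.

t_c ≈ 0.294 d; minimum DO ≈ 8.93 mg/L

Mixed DO = (26.9×9.32 + 1.42×2.53)/(26.9+1.42) = 254.3/28.32 = 8.980 mg/L.
Mixed L₀ = (26.9×1.39 + 1.42×177)/(28.32) = 288.7/28.32 = 10.20 mg/L.
Initial deficit D₀ = C_s − DO₀ = 11.1 − 8.980 = 2.120 mg/L.
t_c = (1/1.086) ln[(1.42/0.334)(1 − 2.120×1.086/(0.334×10.20))] = 0.9208 × ln(1.376) = 0.2942 d.
D_c = (0.334/1.42) × 10.20 × e^(−0.334×0.2942) = 0.2352 × 10.20 × 0.9064 = 2.174 mg/L.
Minimum DO = 11.1 − 2.174 = 8.926 mg/L.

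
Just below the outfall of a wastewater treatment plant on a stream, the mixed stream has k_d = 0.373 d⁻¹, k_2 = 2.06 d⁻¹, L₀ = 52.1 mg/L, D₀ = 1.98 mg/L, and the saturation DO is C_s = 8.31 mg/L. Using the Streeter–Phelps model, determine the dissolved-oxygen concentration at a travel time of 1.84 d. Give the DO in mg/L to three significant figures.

k_d L₀/(k_2−k_d) = 0.373×52.1/(2.06−0.373) = 19.43/1.687 = 11.52 mg/L.
e^(−k_d t) = e^(−0.373×1.840) = 0.5034; e^(−k_2 t) = e^(−2.06×1.840) = 0.02259.
D = 11.52 × (0.5034 − 0.02259) + 1.98 × 0.02259 = 5.539 + 0.04472 = 5.584 mg/L.
DO = C_s − D = 8.31 − 5.584 = 2.726 mg/L.

DO ≈ 2.73 mg/L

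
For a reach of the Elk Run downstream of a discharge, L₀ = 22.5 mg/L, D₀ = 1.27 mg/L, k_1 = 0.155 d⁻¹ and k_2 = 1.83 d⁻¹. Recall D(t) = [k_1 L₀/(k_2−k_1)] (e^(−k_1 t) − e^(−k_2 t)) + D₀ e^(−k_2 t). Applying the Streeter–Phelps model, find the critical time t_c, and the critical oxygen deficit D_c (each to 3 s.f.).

t_c ≈ 0.912 d; D_c ≈ 1.65 mg/L

t_c = [1/(k_2−k_1)] ln[(k_2/k_1)(1 − D₀(k_2−k_1)/(k_1 L₀))]
= [1/(1.83−0.155)] ln[(1.83/0.155)(1 − 1.27×1.675/(0.155×22.5))]
= (1/1.675) ln[11.81 × 0.3900] = 0.5970 × ln(4.605) = 0.5970 × 1.527 = 0.9117 d.
D_c = (k_1/k_2) L₀ e^(−k_1 t_c) = (0.155/1.83) × 22.5 × e^(−0.155×0.9117) = 0.08470 × 22.5 × 0.8682 = 1.655 mg/L.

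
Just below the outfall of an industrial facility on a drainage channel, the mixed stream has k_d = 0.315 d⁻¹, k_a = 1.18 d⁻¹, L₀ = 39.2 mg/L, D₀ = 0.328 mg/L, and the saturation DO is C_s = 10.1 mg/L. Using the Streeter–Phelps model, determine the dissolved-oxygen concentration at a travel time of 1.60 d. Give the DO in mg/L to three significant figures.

DO ≈ 3.59 mg/L

k_d L₀/(k_a−k_d) = 0.315×39.2/(1.18−0.315) = 12.35/0.8650 = 14.28 mg/L.
e^(−k_d t) = e^(−0.315×1.600) = 0.6041; e^(−k_a t) = e^(−1.18×1.600) = 0.1514.
D = 14.28 × (0.6041 − 0.1514) + 0.328 × 0.1514 = 6.463 + 0.04965 = 6.513 mg/L.
DO = C_s − D = 10.1 − 6.513 = 3.587 mg/L.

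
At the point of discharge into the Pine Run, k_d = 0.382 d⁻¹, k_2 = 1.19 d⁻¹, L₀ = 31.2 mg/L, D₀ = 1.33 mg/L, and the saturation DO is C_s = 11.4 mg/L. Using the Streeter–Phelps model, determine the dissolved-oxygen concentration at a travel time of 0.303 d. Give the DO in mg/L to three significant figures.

DO ≈ 7.62 mg/L

k_d L₀/(k_2−k_d) = 0.382×31.2/(1.19−0.382) = 11.92/0.8080 = 14.75 mg/L.
e^(−k_d t) = e^(−0.382×0.3030) = 0.8907; e^(−k_2 t) = e^(−1.19×0.3030) = 0.6973.
D = 14.75 × (0.8907 − 0.6973) + 1.33 × 0.6973 = 2.853 + 0.9274 = 3.780 mg/L.
DO = C_s − D = 11.4 − 3.780 = 7.620 mg/L.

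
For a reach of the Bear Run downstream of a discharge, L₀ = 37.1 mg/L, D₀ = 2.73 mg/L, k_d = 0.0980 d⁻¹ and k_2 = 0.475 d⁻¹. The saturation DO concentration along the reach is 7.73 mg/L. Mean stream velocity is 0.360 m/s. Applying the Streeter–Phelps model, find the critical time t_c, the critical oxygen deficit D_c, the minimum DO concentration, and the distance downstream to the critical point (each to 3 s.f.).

t_c ≈ 3.30 d; D_c ≈ 5.54 mg/L; min DO ≈ 2.19 mg/L; x_c ≈ 103 km

At the critical point dD/dt = 0, so k_d L₀ e^(−k_d t) = k_2 D. Substituting D(t) from the Streeter–Phelps equation and solving for t gives
t_c = ln[(k_2/k_d)(1 − D₀(k_2−k_d)/(k_d L₀))] / (k_2−k_d).
Here k_2−k_d = 0.3770 d⁻¹ and 1 − D₀(k_2−k_d)/(k_d L₀) = 1 − 2.73×0.3770/(0.0980×37.1) = 0.7169, so
t_c = ln(4.847 × 0.7169) / 0.3770 = 1.246 / 0.3770 = 3.304 d.
D_c = (k_d/k_2) L₀ e^(−k_d t_c) = (0.0980/0.475) × 37.1 × e^(−0.0980×3.304) = 0.2063 × 37.1 × 0.7234 = 5.537 mg/L.
Minimum DO = C_s − D_c = 7.73 − 5.537 = 2.193 mg/L.
x_c = v t_c = 0.360 m/s × 3.304 d × 86400 s/d = 102800 m ≈ 103 km.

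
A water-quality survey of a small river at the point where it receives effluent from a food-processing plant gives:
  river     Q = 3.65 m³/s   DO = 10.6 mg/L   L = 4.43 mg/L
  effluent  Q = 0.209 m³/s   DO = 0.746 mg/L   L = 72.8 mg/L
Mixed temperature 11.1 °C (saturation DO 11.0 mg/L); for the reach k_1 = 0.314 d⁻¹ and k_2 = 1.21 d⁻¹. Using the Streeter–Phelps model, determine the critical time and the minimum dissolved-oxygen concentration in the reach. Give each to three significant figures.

Mixed DO = (3.65×10.6 + 0.209×0.746)/(3.65+0.209) = 38.85/3.859 = 10.07 mg/L.
Mixed L₀ = (3.65×4.43 + 0.209×72.8)/(3.859) = 31.38/3.859 = 8.133 mg/L.
Initial deficit D₀ = C_s − DO₀ = 11.0 − 10.07 = 0.9337 mg/L.
t_c = (1/0.8960) ln[(1.21/0.314)(1 − 0.9337×0.8960/(0.314×8.133))] = 1.116 × ln(2.591) = 1.063 d.
D_c = (0.314/1.21) × 8.133 × e^(−0.314×1.063) = 0.2595 × 8.133 × 0.7163 = 1.512 mg/L.
Minimum DO = 11.0 − 1.512 = 9.488 mg/L.

t_c ≈ 1.06 d; minimum DO ≈ 9.49 mg/L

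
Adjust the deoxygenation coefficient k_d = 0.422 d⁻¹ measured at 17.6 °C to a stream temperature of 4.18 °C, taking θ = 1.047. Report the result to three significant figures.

k_d ≈ 0.228 d⁻¹

k_d(T₂) = k_d(T₁) · θ^(T₂−T₁) = 0.422 × 1.047^(4.18−17.6)
= 0.422 × 1.047^-13.4 = 0.422 × 0.5399 = 0.2278 d⁻¹.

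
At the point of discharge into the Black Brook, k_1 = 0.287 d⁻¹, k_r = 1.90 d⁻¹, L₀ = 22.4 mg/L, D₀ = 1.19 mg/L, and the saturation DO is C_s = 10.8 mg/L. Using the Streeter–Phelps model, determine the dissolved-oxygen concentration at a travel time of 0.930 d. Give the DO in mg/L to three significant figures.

DO ≈ 8.23 mg/L

k_1 L₀/(k_r−k_1) = 0.287×22.4/(1.90−0.287) = 6.429/1.613 = 3.986 mg/L.
e^(−k_1 t) = e^(−0.287×0.9300) = 0.7657; e^(−k_r t) = e^(−1.90×0.9300) = 0.1708.
D = 3.986 × (0.7657 − 0.1708) + 1.19 × 0.1708 = 2.371 + 0.2033 = 2.574 mg/L.
DO = C_s − D = 10.8 − 2.574 = 8.226 mg/L.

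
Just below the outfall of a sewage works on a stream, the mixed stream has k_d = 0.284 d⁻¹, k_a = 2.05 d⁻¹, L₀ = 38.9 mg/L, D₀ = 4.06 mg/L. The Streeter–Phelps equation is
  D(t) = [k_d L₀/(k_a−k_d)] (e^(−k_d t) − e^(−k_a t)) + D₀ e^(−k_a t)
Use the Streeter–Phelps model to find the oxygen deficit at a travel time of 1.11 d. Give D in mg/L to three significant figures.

D ≈ 4.34 mg/L

k_d L₀/(k_a−k_d) = 0.284×38.9/(2.05−0.284) = 11.05/1.766 = 6.256 mg/L.
e^(−k_d t) = e^(−0.284×1.110) = 0.7296; e^(−k_a t) = e^(−2.05×1.110) = 0.1027.
D = 6.256 × (0.7296 − 0.1027) + 4.06 × 0.1027 = 3.922 + 0.4171 = 4.339 mg/L.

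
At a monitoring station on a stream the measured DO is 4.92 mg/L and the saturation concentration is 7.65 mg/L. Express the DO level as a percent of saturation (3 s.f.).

% saturation = C/C_s × 100 = 4.92/7.65 × 100 = 64.3 %.

64.3 % saturation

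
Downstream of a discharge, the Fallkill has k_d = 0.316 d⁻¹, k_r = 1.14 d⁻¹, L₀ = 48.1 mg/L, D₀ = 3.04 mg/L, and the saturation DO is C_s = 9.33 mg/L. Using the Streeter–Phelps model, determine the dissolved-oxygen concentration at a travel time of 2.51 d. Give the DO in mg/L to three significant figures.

DO ≈ 1.87 mg/L

k_d L₀/(k_r−k_d) = 0.316×48.1/(1.14−0.316) = 15.20/0.8240 = 18.45 mg/L.
e^(−k_d t) = e^(−0.316×2.510) = 0.4524; e^(−k_r t) = e^(−1.14×2.510) = 0.05719.
D = 18.45 × (0.4524 − 0.05719) + 3.04 × 0.05719 = 7.290 + 0.1739 = 7.464 mg/L.
DO = C_s − D = 9.33 − 7.464 = 1.866 mg/L.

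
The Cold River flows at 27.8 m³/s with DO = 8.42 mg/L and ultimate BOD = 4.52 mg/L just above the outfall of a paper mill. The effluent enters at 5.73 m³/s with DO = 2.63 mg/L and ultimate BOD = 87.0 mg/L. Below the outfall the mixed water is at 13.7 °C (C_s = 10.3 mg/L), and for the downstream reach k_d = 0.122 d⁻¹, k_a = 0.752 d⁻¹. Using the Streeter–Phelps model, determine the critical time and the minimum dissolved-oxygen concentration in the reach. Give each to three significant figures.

Mixed DO = (27.8×8.42 + 5.73×2.63)/(27.8+5.73) = 249.1/33.53 = 7.431 mg/L.
Mixed L₀ = (27.8×4.52 + 5.73×87.0)/(33.53) = 624.2/33.53 = 18.62 mg/L.
Initial deficit D₀ = C_s − DO₀ = 10.3 − 7.431 = 2.869 mg/L.
t_c = (1/0.6300) ln[(0.752/0.122)(1 − 2.869×0.6300/(0.122×18.62))] = 1.587 × ln(1.257) = 0.3636 d.
D_c = (0.122/0.752) × 18.62 × e^(−0.122×0.3636) = 0.1622 × 18.62 × 0.9566 = 2.889 mg/L.
Minimum DO = 10.3 − 2.889 = 7.411 mg/L.

t_c ≈ 0.364 d; minimum DO ≈ 7.41 mg/L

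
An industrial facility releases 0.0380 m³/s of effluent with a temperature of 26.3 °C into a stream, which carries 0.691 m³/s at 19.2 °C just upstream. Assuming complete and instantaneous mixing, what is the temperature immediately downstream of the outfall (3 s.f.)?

Flow-weighted mixing: C = (Q_r C_r + Q_w C_w)/(Q_r + Q_w)
= (0.691×19.2 + 0.0380×26.3)/(0.691 + 0.0380) = 14.27/0.7290 = 19.57 °C.

19.6 °C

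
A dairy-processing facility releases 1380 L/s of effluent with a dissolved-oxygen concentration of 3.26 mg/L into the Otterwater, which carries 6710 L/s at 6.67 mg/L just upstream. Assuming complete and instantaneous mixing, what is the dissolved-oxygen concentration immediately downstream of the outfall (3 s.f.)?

Flow-weighted mixing: C = (Q_r C_r + Q_w C_w)/(Q_r + Q_w)
= (6710×6.67 + 1380×3.26)/(6710 + 1380) = 49250/8090 = 6.088 mg/L.

6.09 mg/L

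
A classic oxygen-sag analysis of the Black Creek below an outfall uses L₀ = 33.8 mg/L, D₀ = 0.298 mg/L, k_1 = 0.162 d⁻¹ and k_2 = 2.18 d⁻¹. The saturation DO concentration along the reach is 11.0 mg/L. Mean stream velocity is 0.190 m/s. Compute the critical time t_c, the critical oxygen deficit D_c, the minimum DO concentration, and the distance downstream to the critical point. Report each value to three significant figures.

t_c ≈ 1.23 d; D_c ≈ 2.06 mg/L; min DO ≈ 8.94 mg/L; x_c ≈ 20.2 km

At the critical point dD/dt = 0, so k_1 L₀ e^(−k_1 t) = k_2 D. Substituting D(t) from the Streeter–Phelps equation and solving for t gives
t_c = ln[(k_2/k_1)(1 − D₀(k_2−k_1)/(k_1 L₀))] / (k_2−k_1).
Here k_2−k_1 = 2.018 d⁻¹ and 1 − D₀(k_2−k_1)/(k_1 L₀) = 1 − 0.298×2.018/(0.162×33.8) = 0.8902, so
t_c = ln(13.46 × 0.8902) / 2.018 = 2.483 / 2.018 = 1.230 d.
L(t_c) = L₀ e^(−k_1 t_c) = 33.8 × 0.8193 = 27.69 mg/L, and at the critical point k_2 D_c = k_1 L, so D_c = (0.162/2.18) × 27.69 = 2.058 mg/L.
Minimum DO = C_s − D_c = 11.0 − 2.058 = 8.942 mg/L.
x_c = v t_c = 0.190 m/s × 1.230 d × 86400 s/d = 20200 m ≈ 20.2 km.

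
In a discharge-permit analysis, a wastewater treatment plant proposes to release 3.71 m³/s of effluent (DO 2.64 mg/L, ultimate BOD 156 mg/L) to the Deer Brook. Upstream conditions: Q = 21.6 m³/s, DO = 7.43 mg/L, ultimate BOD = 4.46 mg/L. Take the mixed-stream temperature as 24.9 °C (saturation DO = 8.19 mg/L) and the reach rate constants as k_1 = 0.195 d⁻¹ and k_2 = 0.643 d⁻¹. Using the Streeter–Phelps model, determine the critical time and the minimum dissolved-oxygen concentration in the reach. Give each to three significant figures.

Mixed DO = (21.6×7.43 + 3.71×2.64)/(21.6+3.71) = 170.3/25.31 = 6.728 mg/L.
Mixed L₀ = (21.6×4.46 + 3.71×156)/(25.31) = 675.1/25.31 = 26.67 mg/L.
Initial deficit D₀ = C_s − DO₀ = 8.19 − 6.728 = 1.462 mg/L.
t_c = (1/0.4480) ln[(0.643/0.195)(1 − 1.462×0.4480/(0.195×26.67))] = 2.232 × ln(2.882) = 2.363 d.
D_c = (0.195/0.643) × 26.67 × e^(−0.195×2.363) = 0.3033 × 26.67 × 0.6308 = 5.103 mg/L.
Minimum DO = 8.19 − 5.103 = 3.087 mg/L.

t_c ≈ 2.36 d; minimum DO ≈ 3.09 mg/L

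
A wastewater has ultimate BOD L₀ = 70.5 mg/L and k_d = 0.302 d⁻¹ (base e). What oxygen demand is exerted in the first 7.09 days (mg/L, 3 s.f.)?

y ≈ 62.2 mg/L

y_t = L₀(1 − e^(−k_d t)) = 70.5 × (1 − e^(−0.302×7.09))
= 70.5 × (1 − 0.1175) = 70.5 × 0.8825 = 62.22 mg/L.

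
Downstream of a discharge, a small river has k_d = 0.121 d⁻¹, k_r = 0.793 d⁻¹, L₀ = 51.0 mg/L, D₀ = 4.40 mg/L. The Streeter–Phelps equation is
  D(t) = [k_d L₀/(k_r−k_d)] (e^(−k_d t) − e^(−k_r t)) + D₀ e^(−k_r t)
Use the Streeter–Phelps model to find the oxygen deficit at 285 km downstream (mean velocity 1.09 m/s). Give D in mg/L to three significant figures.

D ≈ 5.93 mg/L

Travel time t = x/v = 285 km / (1.09 m/s) = 285000 m / 1.09 m/s = 261500 s = 3.026 d.
k_d L₀/(k_r−k_d) = 0.121×51.0/(0.793−0.121) = 6.171/0.6720 = 9.183 mg/L.
e^(−k_d t) = e^(−0.121×3.026) = 0.6934; e^(−k_r t) = e^(−0.793×3.026) = 0.09073.
D = 9.183 × (0.6934 − 0.09073) + 4.40 × 0.09073 = 5.534 + 0.3992 = 5.933 mg/L.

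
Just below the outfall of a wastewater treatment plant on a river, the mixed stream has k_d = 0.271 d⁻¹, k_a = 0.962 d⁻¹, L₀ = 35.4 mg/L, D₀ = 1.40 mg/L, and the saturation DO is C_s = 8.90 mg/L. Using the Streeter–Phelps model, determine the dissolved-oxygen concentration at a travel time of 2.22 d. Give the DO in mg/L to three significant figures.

DO ≈ 2.77 mg/L

k_d L₀/(k_a−k_d) = 0.271×35.4/(0.962−0.271) = 9.593/0.6910 = 13.88 mg/L.
e^(−k_d t) = e^(−0.271×2.220) = 0.5479; e^(−k_a t) = e^(−0.962×2.220) = 0.1182.
D = 13.88 × (0.5479 − 0.1182) + 1.40 × 0.1182 = 5.966 + 0.1654 = 6.132 mg/L.
DO = C_s − D = 8.90 − 6.132 = 2.768 mg/L.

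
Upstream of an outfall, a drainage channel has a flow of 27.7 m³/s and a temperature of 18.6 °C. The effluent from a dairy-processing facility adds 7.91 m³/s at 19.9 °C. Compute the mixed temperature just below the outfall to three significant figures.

Flow-weighted mixing: C = (Q_r C_r + Q_w C_w)/(Q_r + Q_w)
= (27.7×18.6 + 7.91×19.9)/(27.7 + 7.91) = 672.6/35.61 = 18.89 °C.

18.9 °C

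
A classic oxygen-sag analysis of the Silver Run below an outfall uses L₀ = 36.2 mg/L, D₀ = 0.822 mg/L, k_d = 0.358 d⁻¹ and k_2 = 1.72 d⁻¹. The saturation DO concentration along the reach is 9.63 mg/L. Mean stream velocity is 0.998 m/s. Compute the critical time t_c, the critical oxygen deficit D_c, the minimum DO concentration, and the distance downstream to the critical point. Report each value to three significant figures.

t_c ≈ 1.09 d; D_c ≈ 5.11 mg/L; min DO ≈ 4.52 mg/L; x_c ≈ 93.6 km

t_c = [1/(k_2−k_d)] ln[(k_2/k_d)(1 − D₀(k_2−k_d)/(k_d L₀))]
= [1/(1.72−0.358)] ln[(1.72/0.358)(1 − 0.822×1.362/(0.358×36.2))]
= (1/1.362) ln[4.804 × 0.9136] = 0.7342 × ln(4.389) = 0.7342 × 1.479 = 1.086 d.
D_c = (k_d/k_2) L₀ e^(−k_d t_c) = (0.358/1.72) × 36.2 × e^(−0.358×1.086) = 0.2081 × 36.2 × 0.6779 = 5.107 mg/L.
Minimum DO = C_s − D_c = 9.63 − 5.107 = 4.523 mg/L.
x_c = v t_c = 0.998 m/s × 1.086 d × 86400 s/d = 93650 m ≈ 93.6 km.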